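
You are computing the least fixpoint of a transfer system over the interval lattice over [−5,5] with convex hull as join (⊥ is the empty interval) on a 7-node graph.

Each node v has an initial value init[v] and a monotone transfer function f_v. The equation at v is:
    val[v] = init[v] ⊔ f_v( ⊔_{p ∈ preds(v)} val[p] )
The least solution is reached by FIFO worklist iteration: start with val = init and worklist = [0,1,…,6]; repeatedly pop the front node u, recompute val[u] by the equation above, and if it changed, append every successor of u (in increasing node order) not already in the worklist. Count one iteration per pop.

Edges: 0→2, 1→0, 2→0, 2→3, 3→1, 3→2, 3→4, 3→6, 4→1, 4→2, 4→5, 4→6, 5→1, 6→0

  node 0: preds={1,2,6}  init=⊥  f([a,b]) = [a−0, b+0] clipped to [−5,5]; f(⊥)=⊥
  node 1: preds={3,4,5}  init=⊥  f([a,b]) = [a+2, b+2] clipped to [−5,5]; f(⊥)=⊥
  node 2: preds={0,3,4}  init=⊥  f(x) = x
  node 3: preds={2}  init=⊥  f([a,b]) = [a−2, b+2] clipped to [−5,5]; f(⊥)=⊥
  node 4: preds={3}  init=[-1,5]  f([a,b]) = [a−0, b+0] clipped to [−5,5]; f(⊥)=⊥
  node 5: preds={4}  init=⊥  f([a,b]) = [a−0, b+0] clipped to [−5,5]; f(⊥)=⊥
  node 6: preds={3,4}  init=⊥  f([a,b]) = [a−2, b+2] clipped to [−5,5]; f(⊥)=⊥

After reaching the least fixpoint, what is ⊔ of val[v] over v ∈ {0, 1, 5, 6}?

Iteration log — 21 steps:
  step 1. node 0  ⊔preds=⊥  new=⊥  stable
  step 2. node 1  ⊔preds=[-1,5]  new=[1,5]  old=⊥  +wl: 0
  step 3. node 2  ⊔preds=[-1,5]  new=[-1,5]  old=⊥  +wl: 
  step 4. node 3  ⊔preds=[-1,5]  new=[-3,5]  old=⊥  +wl: 1,2
  step 5. node 4  ⊔preds=[-3,5]  new=[-3,5]  old=[-1,5]  +wl: 
  step 6. node 5  ⊔preds=[-3,5]  new=[-3,5]  old=⊥  +wl: 
  step 7. node 6  ⊔preds=[-3,5]  new=[-5,5]  old=⊥  +wl: 
  step 8. node 0  ⊔preds=[-5,5]  new=[-5,5]  old=⊥  +wl: 
  step 9. node 1  ⊔preds=[-3,5]  new=[-1,5]  old=[1,5]  +wl: 0
  step 10. node 2  ⊔preds=[-5,5]  new=[-5,5]  old=[-1,5]  +wl: 3
  step 11. node 0  ⊔preds=[-5,5]  new=[-5,5]  stable
  step 12. node 3  ⊔preds=[-5,5]  new=[-5,5]  old=[-3,5]  +wl: 1,2,4,6
  step 13. node 1  ⊔preds=[-5,5]  new=[-3,5]  old=[-1,5]  +wl: 0
  step 14. node 2  ⊔preds=[-5,5]  new=[-5,5]  stable
  step 15. node 4  ⊔preds=[-5,5]  new=[-5,5]  old=[-3,5]  +wl: 1,2,5
  step 16. node 6  ⊔preds=[-5,5]  new=[-5,5]  stable
  step 17. node 0  ⊔preds=[-5,5]  new=[-5,5]  stable
  step 18. node 1  ⊔preds=[-5,5]  new=[-3,5]  stable
  step 19. node 2  ⊔preds=[-5,5]  new=[-5,5]  stable
  step 20. node 5  ⊔preds=[-5,5]  new=[-5,5]  old=[-3,5]  +wl: 1
  step 21. node 1  ⊔preds=[-5,5]  new=[-3,5]  stable

Least fixpoint reached:
  node 0: [-5,5]
  node 1: [-3,5]
  node 2: [-5,5]
  node 3: [-5,5]
  node 4: [-5,5]
  node 5: [-5,5]
  node 6: [-5,5]

[-5,5]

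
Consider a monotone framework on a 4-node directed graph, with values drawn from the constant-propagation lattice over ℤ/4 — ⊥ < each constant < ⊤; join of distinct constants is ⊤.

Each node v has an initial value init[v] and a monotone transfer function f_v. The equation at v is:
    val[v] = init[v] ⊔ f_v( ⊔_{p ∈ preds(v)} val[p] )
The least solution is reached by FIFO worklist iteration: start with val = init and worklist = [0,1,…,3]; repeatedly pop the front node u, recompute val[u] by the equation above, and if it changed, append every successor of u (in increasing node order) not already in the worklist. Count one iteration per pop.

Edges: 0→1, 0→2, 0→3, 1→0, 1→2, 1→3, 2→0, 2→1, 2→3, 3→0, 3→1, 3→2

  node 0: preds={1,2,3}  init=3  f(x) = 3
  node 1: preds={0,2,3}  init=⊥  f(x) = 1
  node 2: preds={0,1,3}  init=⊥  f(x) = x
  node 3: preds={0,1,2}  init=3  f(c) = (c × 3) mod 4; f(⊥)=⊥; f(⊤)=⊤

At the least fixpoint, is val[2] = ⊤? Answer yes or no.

Trace (7 dequeues):
  [1] u=0 | in 3 | out 3 | ==
  [2] u=1 | in 3 | out 1 | prev ⊥ | push {0}
  [3] u=2 | in ⊤ | out ⊤ | prev ⊥ | push {1}
  [4] u=3 | in ⊤ | out ⊤ | prev 3 | push {2}
  [5] u=0 | in ⊤ | out 3 | ==
  [6] u=1 | in ⊤ | out 1 | ==
  [7] u=2 | in ⊤ | out ⊤ | ==

Converged values:
  [0] 3
  [1] 1
  [2] ⊤
  [3] ⊤

yes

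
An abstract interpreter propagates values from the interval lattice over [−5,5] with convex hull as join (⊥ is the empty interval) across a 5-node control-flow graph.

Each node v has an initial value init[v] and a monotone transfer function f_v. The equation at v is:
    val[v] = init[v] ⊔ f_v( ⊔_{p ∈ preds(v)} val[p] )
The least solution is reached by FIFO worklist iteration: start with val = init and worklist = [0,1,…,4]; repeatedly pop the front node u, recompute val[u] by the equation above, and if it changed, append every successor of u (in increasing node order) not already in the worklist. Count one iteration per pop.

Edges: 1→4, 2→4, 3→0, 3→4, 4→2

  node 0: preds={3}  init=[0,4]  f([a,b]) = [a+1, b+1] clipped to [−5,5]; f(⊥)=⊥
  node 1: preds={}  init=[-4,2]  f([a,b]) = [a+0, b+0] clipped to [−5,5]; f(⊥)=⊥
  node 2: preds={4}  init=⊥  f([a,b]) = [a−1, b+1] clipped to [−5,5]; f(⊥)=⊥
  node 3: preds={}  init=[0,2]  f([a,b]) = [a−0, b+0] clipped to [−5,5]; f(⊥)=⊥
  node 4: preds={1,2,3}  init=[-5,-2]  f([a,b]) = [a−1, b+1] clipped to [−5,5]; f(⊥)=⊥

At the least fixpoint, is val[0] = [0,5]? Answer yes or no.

no

Iteration log — 9 steps:
  step 1. node 0  ⊔preds=[0,2]  new=[0,4]  stable
  step 2. node 1  ⊔preds=⊥  new=[-4,2]  stable
  step 3. node 2  ⊔preds=[-5,-2]  new=[-5,-1]  old=⊥  +wl: 
  step 4. node 3  ⊔preds=⊥  new=[0,2]  stable
  step 5. node 4  ⊔preds=[-5,2]  new=[-5,3]  old=[-5,-2]  +wl: 2
  step 6. node 2  ⊔preds=[-5,3]  new=[-5,4]  old=[-5,-1]  +wl: 4
  step 7. node 4  ⊔preds=[-5,4]  new=[-5,5]  old=[-5,3]  +wl: 2
  step 8. node 2  ⊔preds=[-5,5]  new=[-5,5]  old=[-5,4]  +wl: 4
  step 9. node 4  ⊔preds=[-5,5]  new=[-5,5]  stable

Least fixpoint reached:
  node 0: [0,4]
  node 1: [-4,2]
  node 2: [-5,5]
  node 3: [0,2]
  node 4: [-5,5]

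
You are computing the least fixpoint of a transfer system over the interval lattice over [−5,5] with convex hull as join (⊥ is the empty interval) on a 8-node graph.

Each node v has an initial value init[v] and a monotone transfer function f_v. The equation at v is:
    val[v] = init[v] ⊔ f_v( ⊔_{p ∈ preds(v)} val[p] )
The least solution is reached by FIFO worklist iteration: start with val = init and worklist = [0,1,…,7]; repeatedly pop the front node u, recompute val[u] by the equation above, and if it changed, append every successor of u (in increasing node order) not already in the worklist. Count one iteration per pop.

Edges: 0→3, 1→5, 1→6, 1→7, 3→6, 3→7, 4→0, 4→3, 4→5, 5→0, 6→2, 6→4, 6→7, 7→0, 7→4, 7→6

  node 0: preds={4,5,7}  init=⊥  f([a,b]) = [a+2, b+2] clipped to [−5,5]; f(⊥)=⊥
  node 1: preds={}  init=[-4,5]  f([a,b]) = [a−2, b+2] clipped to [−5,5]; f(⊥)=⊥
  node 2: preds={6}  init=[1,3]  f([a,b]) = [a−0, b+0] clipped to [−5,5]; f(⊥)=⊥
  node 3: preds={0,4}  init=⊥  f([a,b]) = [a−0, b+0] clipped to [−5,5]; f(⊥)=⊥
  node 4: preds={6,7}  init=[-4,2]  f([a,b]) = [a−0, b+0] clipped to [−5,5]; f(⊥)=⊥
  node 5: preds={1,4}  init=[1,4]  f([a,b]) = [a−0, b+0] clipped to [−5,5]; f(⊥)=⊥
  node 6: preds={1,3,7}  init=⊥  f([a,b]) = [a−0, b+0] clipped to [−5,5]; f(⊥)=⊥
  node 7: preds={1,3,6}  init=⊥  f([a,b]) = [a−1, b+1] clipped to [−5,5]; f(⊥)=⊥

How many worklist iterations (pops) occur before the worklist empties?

20

Trace (20 dequeues):
  [1] u=0 | in [-4,4] | out [-2,5] | prev ⊥ | push {}
  [2] u=1 | in ⊥ | out [-4,5] | ==
  [3] u=2 | in ⊥ | out [1,3] | ==
  [4] u=3 | in [-4,5] | out [-4,5] | prev ⊥ | push {}
  [5] u=4 | in ⊥ | out [-4,2] | ==
  [6] u=5 | in [-4,5] | out [-4,5] | prev [1,4] | push {0}
  [7] u=6 | in [-4,5] | out [-4,5] | prev ⊥ | push {2,4}
  [8] u=7 | in [-4,5] | out [-5,5] | prev ⊥ | push {6}
  [9] u=0 | in [-5,5] | out [-3,5] | prev [-2,5] | push {3}
  [10] u=2 | in [-4,5] | out [-4,5] | prev [1,3] | push {}
  [11] u=4 | in [-5,5] | out [-5,5] | prev [-4,2] | push {0,5}
  [12] u=6 | in [-5,5] | out [-5,5] | prev [-4,5] | push {2,4,7}
  [13] u=3 | in [-5,5] | out [-5,5] | prev [-4,5] | push {6}
  [14] u=0 | in [-5,5] | out [-3,5] | ==
  [15] u=5 | in [-5,5] | out [-5,5] | prev [-4,5] | push {0}
  [16] u=2 | in [-5,5] | out [-5,5] | prev [-4,5] | push {}
  [17] u=4 | in [-5,5] | out [-5,5] | ==
  [18] u=7 | in [-5,5] | out [-5,5] | ==
  [19] u=6 | in [-5,5] | out [-5,5] | ==
  [20] u=0 | in [-5,5] | out [-3,5] | ==

Converged values:
  [0] [-3,5]
  [1] [-4,5]
  [2] [-5,5]
  [3] [-5,5]
  [4] [-5,5]
  [5] [-5,5]
  [6] [-5,5]
  [7] [-5,5]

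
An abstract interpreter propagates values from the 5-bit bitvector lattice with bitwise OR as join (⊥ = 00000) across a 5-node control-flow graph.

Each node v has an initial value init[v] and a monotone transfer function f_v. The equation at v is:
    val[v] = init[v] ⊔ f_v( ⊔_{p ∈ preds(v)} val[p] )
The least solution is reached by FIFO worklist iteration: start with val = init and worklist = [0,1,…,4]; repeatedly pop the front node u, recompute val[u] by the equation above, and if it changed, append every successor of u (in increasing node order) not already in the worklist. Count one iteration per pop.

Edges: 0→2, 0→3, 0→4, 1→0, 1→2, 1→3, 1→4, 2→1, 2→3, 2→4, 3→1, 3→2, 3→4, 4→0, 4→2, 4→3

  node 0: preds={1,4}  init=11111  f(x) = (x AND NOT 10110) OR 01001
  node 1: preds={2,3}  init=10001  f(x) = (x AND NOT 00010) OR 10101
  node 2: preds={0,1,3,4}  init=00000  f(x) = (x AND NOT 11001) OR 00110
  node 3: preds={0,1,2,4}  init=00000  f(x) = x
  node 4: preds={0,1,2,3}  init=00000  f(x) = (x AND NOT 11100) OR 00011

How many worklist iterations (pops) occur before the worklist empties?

11

Worklist (11 pops):
  #1 pop 0: in=10001 → 11111 (no change)
  #2 pop 1: in=00000 → 10101 (was 10001); enqueue [0]
  #3 pop 2: in=11111 → 00110 (was 00000); enqueue [1]
  #4 pop 3: in=11111 → 11111 (was 00000); enqueue [2]
  #5 pop 4: in=11111 → 00011 (was 00000); enqueue [3]
  #6 pop 0: in=10111 → 11111 (no change)
  #7 pop 1: in=11111 → 11101 (was 10101); enqueue [0,4]
  #8 pop 2: in=11111 → 00110 (no change)
  #9 pop 3: in=11111 → 11111 (no change)
  #10 pop 0: in=11111 → 11111 (no change)
  #11 pop 4: in=11111 → 00011 (no change)

Fixpoint:
  val[0] = 11111
  val[1] = 11101
  val[2] = 00110
  val[3] = 11111
  val[4] = 00011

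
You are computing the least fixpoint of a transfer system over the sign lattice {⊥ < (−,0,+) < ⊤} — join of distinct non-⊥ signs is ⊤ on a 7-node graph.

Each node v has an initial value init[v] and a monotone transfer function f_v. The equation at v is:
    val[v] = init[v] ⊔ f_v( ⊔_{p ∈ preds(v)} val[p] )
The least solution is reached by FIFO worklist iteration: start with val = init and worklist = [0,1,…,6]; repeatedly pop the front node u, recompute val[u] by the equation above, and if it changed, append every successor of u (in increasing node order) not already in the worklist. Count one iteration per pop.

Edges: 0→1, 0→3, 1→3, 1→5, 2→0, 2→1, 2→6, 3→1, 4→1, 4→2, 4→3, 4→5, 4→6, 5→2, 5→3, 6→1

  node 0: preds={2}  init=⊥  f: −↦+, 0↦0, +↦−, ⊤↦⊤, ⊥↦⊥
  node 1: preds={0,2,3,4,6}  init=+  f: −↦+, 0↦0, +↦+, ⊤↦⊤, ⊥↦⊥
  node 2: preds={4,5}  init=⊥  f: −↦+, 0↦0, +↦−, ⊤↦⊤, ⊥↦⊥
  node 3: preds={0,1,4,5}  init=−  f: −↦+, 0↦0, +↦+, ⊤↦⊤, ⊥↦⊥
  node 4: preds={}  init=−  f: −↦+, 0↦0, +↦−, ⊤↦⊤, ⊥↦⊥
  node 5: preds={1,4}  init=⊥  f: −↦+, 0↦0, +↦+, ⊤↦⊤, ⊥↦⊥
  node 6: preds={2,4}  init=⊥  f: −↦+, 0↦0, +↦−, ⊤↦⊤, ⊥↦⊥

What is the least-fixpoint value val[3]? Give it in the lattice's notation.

⊤

Worklist (16 pops):
  #1 pop 0: in=⊥ → ⊥ (no change)
  #2 pop 1: in=− → + (no change)
  #3 pop 2: in=− → + (was ⊥); enqueue [0,1]
  #4 pop 3: in=⊤ → ⊤ (was −); enqueue []
  #5 pop 4: in=⊥ → − (no change)
  #6 pop 5: in=⊤ → ⊤ (was ⊥); enqueue [2,3]
  #7 pop 6: in=⊤ → ⊤ (was ⊥); enqueue []
  #8 pop 0: in=+ → − (was ⊥); enqueue []
  #9 pop 1: in=⊤ → ⊤ (was +); enqueue [5]
  #10 pop 2: in=⊤ → ⊤ (was +); enqueue [0,1,6]
  #11 pop 3: in=⊤ → ⊤ (no change)
  #12 pop 5: in=⊤ → ⊤ (no change)
  #13 pop 0: in=⊤ → ⊤ (was −); enqueue [3]
  #14 pop 1: in=⊤ → ⊤ (no change)
  #15 pop 6: in=⊤ → ⊤ (no change)
  #16 pop 3: in=⊤ → ⊤ (no change)

Fixpoint:
  val[0] = ⊤
  val[1] = ⊤
  val[2] = ⊤
  val[3] = ⊤
  val[4] = −
  val[5] = ⊤
  val[6] = ⊤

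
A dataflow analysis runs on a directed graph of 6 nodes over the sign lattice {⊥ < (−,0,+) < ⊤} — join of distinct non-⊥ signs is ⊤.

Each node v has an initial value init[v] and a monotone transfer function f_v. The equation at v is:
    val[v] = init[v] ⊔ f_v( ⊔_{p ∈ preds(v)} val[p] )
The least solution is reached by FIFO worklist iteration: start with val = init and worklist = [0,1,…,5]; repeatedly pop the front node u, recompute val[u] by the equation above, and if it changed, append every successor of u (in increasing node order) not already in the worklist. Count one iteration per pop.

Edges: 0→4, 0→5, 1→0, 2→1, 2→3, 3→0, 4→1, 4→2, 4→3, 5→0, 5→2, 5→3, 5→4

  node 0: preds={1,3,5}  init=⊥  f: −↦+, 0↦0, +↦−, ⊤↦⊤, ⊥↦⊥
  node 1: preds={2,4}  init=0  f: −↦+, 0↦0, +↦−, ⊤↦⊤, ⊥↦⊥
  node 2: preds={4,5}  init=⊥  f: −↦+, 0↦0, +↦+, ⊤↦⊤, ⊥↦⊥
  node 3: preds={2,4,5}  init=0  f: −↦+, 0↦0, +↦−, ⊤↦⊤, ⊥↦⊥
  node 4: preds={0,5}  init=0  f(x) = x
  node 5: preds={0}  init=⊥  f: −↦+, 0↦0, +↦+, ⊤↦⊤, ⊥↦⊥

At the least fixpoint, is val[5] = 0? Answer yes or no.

Trace (11 dequeues):
  [1] u=0 | in 0 | out 0 | prev ⊥ | push {}
  [2] u=1 | in 0 | out 0 | ==
  [3] u=2 | in 0 | out 0 | prev ⊥ | push {1}
  [4] u=3 | in 0 | out 0 | ==
  [5] u=4 | in 0 | out 0 | ==
  [6] u=5 | in 0 | out 0 | prev ⊥ | push {0,2,3,4}
  [7] u=1 | in 0 | out 0 | ==
  [8] u=0 | in 0 | out 0 | ==
  [9] u=2 | in 0 | out 0 | ==
  [10] u=3 | in 0 | out 0 | ==
  [11] u=4 | in 0 | out 0 | ==

Converged values:
  [0] 0
  [1] 0
  [2] 0
  [3] 0
  [4] 0
  [5] 0

yes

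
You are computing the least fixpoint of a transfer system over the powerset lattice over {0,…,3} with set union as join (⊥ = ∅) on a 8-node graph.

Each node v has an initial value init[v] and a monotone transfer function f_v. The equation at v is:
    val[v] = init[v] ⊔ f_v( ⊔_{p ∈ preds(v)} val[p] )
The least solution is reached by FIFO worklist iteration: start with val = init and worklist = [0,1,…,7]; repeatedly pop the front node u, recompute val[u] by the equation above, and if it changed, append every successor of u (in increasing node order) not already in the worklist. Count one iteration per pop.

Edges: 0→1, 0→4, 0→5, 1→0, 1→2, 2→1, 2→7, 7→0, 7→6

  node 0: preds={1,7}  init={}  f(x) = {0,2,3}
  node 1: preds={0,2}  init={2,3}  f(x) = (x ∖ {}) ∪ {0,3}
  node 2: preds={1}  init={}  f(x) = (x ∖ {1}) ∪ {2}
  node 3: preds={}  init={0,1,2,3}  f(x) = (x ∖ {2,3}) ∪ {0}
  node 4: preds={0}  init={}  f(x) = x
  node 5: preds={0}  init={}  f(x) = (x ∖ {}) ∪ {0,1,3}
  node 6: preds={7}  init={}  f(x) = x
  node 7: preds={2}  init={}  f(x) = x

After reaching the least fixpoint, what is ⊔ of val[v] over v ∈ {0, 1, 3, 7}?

{0,1,2,3}

Trace (11 dequeues):
  [1] u=0 | in {2,3} | out {0,2,3} | prev {} | push {}
  [2] u=1 | in {0,2,3} | out {0,2,3} | prev {2,3} | push {0}
  [3] u=2 | in {0,2,3} | out {0,2,3} | prev {} | push {1}
  [4] u=3 | in {} | out {0,1,2,3} | ==
  [5] u=4 | in {0,2,3} | out {0,2,3} | prev {} | push {}
  [6] u=5 | in {0,2,3} | out {0,1,2,3} | prev {} | push {}
  [7] u=6 | in {} | out {} | ==
  [8] u=7 | in {0,2,3} | out {0,2,3} | prev {} | push {6}
  [9] u=0 | in {0,2,3} | out {0,2,3} | ==
  [10] u=1 | in {0,2,3} | out {0,2,3} | ==
  [11] u=6 | in {0,2,3} | out {0,2,3} | prev {} | push {}

Converged values:
  [0] {0,2,3}
  [1] {0,2,3}
  [2] {0,2,3}
  [3] {0,1,2,3}
  [4] {0,2,3}
  [5] {0,1,2,3}
  [6] {0,2,3}
  [7] {0,2,3}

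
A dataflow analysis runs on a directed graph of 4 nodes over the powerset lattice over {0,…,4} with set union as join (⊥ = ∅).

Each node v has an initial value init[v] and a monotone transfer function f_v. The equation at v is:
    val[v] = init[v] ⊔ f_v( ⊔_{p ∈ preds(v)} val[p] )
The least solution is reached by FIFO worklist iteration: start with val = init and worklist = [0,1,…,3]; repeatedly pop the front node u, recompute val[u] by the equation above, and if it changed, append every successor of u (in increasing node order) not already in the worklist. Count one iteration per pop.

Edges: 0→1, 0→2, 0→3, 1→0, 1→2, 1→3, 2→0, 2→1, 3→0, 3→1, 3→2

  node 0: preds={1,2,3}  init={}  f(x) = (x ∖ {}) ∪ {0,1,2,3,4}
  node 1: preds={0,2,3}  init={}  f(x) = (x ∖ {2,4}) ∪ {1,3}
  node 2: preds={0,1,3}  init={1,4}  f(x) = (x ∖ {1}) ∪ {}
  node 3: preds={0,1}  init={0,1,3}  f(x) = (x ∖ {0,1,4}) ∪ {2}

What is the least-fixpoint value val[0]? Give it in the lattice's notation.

{0,1,2,3,4}

Iteration log — 7 steps:
  step 1. node 0  ⊔preds={0,1,3,4}  new={0,1,2,3,4}  old={}  +wl: 
  step 2. node 1  ⊔preds={0,1,2,3,4}  new={0,1,3}  old={}  +wl: 0
  step 3. node 2  ⊔preds={0,1,2,3,4}  new={0,1,2,3,4}  old={1,4}  +wl: 1
  step 4. node 3  ⊔preds={0,1,2,3,4}  new={0,1,2,3}  old={0,1,3}  +wl: 2
  step 5. node 0  ⊔preds={0,1,2,3,4}  new={0,1,2,3,4}  stable
  step 6. node 1  ⊔preds={0,1,2,3,4}  new={0,1,3}  stable
  step 7. node 2  ⊔preds={0,1,2,3,4}  new={0,1,2,3,4}  stable

Least fixpoint reached:
  node 0: {0,1,2,3,4}
  node 1: {0,1,3}
  node 2: {0,1,2,3,4}
  node 3: {0,1,2,3}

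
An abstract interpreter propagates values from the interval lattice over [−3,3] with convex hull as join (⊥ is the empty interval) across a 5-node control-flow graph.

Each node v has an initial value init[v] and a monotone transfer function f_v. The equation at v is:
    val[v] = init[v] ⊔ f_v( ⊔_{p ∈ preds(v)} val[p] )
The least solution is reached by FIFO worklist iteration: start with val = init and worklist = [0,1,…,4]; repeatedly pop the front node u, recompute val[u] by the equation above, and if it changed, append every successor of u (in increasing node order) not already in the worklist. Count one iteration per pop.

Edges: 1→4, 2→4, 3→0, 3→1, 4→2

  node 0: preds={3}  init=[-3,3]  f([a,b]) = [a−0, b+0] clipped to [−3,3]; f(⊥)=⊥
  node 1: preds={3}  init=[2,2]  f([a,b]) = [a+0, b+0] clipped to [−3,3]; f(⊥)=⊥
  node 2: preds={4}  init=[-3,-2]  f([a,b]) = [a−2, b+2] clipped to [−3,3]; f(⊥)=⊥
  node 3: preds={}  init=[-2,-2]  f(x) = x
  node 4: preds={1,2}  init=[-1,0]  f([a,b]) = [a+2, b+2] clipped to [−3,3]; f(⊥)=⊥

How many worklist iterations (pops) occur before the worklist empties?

7

Trace (7 dequeues):
  [1] u=0 | in [-2,-2] | out [-3,3] | ==
  [2] u=1 | in [-2,-2] | out [-2,2] | prev [2,2] | push {}
  [3] u=2 | in [-1,0] | out [-3,2] | prev [-3,-2] | push {}
  [4] u=3 | in ⊥ | out [-2,-2] | ==
  [5] u=4 | in [-3,2] | out [-1,3] | prev [-1,0] | push {2}
  [6] u=2 | in [-1,3] | out [-3,3] | prev [-3,2] | push {4}
  [7] u=4 | in [-3,3] | out [-1,3] | ==

Converged values:
  [0] [-3,3]
  [1] [-2,2]
  [2] [-3,3]
  [3] [-2,-2]
  [4] [-1,3]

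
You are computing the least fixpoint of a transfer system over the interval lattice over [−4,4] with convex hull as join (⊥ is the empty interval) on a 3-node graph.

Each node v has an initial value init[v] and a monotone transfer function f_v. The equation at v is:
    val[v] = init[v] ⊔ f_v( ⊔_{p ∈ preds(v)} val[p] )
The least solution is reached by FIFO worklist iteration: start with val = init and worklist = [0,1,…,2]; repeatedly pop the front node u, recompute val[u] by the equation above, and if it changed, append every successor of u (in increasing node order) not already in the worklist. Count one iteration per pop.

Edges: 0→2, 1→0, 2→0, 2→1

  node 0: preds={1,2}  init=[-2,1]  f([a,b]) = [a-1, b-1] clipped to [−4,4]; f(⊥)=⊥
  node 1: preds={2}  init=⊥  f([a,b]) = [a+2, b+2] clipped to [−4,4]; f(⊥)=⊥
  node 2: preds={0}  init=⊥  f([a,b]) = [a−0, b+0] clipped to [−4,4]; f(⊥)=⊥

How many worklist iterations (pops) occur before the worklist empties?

Trace (15 dequeues):
  [1] u=0 | in ⊥ | out [-2,1] | ==
  [2] u=1 | in ⊥ | out ⊥ | ==
  [3] u=2 | in [-2,1] | out [-2,1] | prev ⊥ | push {0,1}
  [4] u=0 | in [-2,1] | out [-3,1] | prev [-2,1] | push {2}
  [5] u=1 | in [-2,1] | out [0,3] | prev ⊥ | push {0}
  [6] u=2 | in [-3,1] | out [-3,1] | prev [-2,1] | push {1}
  [7] u=0 | in [-3,3] | out [-4,2] | prev [-3,1] | push {2}
  [8] u=1 | in [-3,1] | out [-1,3] | prev [0,3] | push {0}
  [9] u=2 | in [-4,2] | out [-4,2] | prev [-3,1] | push {1}
  [10] u=0 | in [-4,3] | out [-4,2] | ==
  [11] u=1 | in [-4,2] | out [-2,4] | prev [-1,3] | push {0}
  [12] u=0 | in [-4,4] | out [-4,3] | prev [-4,2] | push {2}
  [13] u=2 | in [-4,3] | out [-4,3] | prev [-4,2] | push {0,1}
  [14] u=0 | in [-4,4] | out [-4,3] | ==
  [15] u=1 | in [-4,3] | out [-2,4] | ==

Converged values:
  [0] [-4,3]
  [1] [-2,4]
  [2] [-4,3]

15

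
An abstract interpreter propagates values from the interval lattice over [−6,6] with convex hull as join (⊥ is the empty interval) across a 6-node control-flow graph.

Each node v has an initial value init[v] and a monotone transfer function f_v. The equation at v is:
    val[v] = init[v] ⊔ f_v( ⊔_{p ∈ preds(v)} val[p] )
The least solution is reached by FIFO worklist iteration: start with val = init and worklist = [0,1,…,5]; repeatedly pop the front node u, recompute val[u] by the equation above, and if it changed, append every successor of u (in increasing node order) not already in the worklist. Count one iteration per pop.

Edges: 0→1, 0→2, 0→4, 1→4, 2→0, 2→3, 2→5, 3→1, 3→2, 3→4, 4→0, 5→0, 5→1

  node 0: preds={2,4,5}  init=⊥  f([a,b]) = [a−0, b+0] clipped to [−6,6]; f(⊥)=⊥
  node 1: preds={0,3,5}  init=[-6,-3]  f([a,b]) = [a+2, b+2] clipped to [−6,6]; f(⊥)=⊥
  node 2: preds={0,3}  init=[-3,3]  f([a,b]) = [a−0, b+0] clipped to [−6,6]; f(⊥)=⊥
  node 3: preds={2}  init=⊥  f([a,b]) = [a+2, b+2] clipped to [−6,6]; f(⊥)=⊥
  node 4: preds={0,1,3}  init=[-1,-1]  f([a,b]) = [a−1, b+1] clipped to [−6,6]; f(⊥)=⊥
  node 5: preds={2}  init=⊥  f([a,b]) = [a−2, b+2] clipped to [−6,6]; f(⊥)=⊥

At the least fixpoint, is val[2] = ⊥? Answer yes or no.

Worklist (22 pops):
  #1 pop 0: in=[-3,3] → [-3,3] (was ⊥); enqueue []
  #2 pop 1: in=[-3,3] → [-6,5] (was [-6,-3]); enqueue []
  #3 pop 2: in=[-3,3] → [-3,3] (no change)
  #4 pop 3: in=[-3,3] → [-1,5] (was ⊥); enqueue [1,2]
  #5 pop 4: in=[-6,5] → [-6,6] (was [-1,-1]); enqueue [0]
  #6 pop 5: in=[-3,3] → [-5,5] (was ⊥); enqueue []
  #7 pop 1: in=[-5,5] → [-6,6] (was [-6,5]); enqueue [4]
  #8 pop 2: in=[-3,5] → [-3,5] (was [-3,3]); enqueue [3,5]
  #9 pop 0: in=[-6,6] → [-6,6] (was [-3,3]); enqueue [1,2]
  #10 pop 4: in=[-6,6] → [-6,6] (no change)
  #11 pop 3: in=[-3,5] → [-1,6] (was [-1,5]); enqueue [4]
  #12 pop 5: in=[-3,5] → [-5,6] (was [-5,5]); enqueue [0]
  #13 pop 1: in=[-6,6] → [-6,6] (no change)
  #14 pop 2: in=[-6,6] → [-6,6] (was [-3,5]); enqueue [3,5]
  #15 pop 4: in=[-6,6] → [-6,6] (no change)
  #16 pop 0: in=[-6,6] → [-6,6] (no change)
  #17 pop 3: in=[-6,6] → [-4,6] (was [-1,6]); enqueue [1,2,4]
  #18 pop 5: in=[-6,6] → [-6,6] (was [-5,6]); enqueue [0]
  #19 pop 1: in=[-6,6] → [-6,6] (no change)
  #20 pop 2: in=[-6,6] → [-6,6] (no change)
  #21 pop 4: in=[-6,6] → [-6,6] (no change)
  #22 pop 0: in=[-6,6] → [-6,6] (no change)

Fixpoint:
  val[0] = [-6,6]
  val[1] = [-6,6]
  val[2] = [-6,6]
  val[3] = [-4,6]
  val[4] = [-6,6]
  val[5] = [-6,6]

no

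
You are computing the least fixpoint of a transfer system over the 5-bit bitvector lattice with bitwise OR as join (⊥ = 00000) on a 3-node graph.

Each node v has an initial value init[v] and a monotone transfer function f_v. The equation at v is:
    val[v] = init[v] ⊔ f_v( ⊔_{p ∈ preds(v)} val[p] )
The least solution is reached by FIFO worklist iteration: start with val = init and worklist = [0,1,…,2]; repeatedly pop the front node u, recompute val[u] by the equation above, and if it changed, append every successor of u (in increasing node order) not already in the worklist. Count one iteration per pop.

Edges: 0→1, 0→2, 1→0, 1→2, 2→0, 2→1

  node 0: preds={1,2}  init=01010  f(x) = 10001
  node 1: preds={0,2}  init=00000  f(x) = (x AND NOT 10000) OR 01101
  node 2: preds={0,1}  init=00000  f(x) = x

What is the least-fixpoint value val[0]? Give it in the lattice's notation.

Iteration log — 5 steps:
  step 1. node 0  ⊔preds=00000  new=11011  old=01010  +wl: 
  step 2. node 1  ⊔preds=11011  new=01111  old=00000  +wl: 0
  step 3. node 2  ⊔preds=11111  new=11111  old=00000  +wl: 1
  step 4. node 0  ⊔preds=11111  new=11011  stable
  step 5. node 1  ⊔preds=11111  new=01111  stable

Least fixpoint reached:
  node 0: 11011
  node 1: 01111
  node 2: 11111

11011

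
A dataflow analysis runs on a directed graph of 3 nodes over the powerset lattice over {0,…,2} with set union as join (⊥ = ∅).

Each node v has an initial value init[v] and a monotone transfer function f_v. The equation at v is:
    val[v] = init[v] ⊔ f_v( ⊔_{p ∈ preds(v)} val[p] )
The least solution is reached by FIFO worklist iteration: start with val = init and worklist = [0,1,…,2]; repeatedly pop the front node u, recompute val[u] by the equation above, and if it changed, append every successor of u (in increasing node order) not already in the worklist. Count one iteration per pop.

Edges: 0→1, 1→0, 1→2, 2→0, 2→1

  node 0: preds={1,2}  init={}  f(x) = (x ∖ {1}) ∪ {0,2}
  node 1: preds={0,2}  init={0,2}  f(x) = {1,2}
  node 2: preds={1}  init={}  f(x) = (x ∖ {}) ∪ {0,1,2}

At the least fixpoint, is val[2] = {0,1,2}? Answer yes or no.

Worklist (5 pops):
  #1 pop 0: in={0,2} → {0,2} (was {}); enqueue []
  #2 pop 1: in={0,2} → {0,1,2} (was {0,2}); enqueue [0]
  #3 pop 2: in={0,1,2} → {0,1,2} (was {}); enqueue [1]
  #4 pop 0: in={0,1,2} → {0,2} (no change)
  #5 pop 1: in={0,1,2} → {0,1,2} (no change)

Fixpoint:
  val[0] = {0,2}
  val[1] = {0,1,2}
  val[2] = {0,1,2}

yes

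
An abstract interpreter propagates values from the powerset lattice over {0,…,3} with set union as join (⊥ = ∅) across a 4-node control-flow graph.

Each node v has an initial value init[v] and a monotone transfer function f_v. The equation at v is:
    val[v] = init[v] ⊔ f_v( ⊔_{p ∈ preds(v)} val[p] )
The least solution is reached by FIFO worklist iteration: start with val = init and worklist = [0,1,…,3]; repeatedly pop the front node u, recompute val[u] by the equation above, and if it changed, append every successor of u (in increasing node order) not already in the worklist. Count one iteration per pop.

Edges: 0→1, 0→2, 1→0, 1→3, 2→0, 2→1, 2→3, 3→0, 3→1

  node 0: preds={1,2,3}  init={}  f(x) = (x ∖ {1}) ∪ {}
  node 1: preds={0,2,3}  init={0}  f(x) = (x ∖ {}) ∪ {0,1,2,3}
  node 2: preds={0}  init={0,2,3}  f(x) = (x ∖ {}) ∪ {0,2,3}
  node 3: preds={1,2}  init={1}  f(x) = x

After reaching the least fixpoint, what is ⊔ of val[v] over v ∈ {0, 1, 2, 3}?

Iteration log — 6 steps:
  step 1. node 0  ⊔preds={0,1,2,3}  new={0,2,3}  old={}  +wl: 
  step 2. node 1  ⊔preds={0,1,2,3}  new={0,1,2,3}  old={0}  +wl: 0
  step 3. node 2  ⊔preds={0,2,3}  new={0,2,3}  stable
  step 4. node 3  ⊔preds={0,1,2,3}  new={0,1,2,3}  old={1}  +wl: 1
  step 5. node 0  ⊔preds={0,1,2,3}  new={0,2,3}  stable
  step 6. node 1  ⊔preds={0,1,2,3}  new={0,1,2,3}  stable

Least fixpoint reached:
  node 0: {0,2,3}
  node 1: {0,1,2,3}
  node 2: {0,2,3}
  node 3: {0,1,2,3}

{0,1,2,3}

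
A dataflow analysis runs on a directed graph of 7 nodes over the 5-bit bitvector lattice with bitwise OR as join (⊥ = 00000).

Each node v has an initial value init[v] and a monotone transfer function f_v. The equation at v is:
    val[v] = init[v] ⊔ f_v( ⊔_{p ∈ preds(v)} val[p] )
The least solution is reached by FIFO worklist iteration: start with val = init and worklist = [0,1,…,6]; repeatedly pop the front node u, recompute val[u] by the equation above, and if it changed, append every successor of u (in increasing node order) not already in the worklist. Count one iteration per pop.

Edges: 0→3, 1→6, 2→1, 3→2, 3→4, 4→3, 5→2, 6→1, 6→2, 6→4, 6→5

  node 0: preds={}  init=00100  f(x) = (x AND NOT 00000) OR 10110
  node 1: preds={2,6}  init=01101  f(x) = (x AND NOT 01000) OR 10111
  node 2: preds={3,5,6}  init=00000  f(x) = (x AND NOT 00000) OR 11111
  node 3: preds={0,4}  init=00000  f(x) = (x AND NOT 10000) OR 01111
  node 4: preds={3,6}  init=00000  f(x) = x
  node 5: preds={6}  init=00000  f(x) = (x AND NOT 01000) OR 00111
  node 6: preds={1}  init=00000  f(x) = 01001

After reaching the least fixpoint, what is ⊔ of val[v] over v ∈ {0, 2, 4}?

11111

Iteration log — 12 steps:
  step 1. node 0  ⊔preds=00000  new=10110  old=00100  +wl: 
  step 2. node 1  ⊔preds=00000  new=11111  old=01101  +wl: 
  step 3. node 2  ⊔preds=00000  new=11111  old=00000  +wl: 1
  step 4. node 3  ⊔preds=10110  new=01111  old=00000  +wl: 2
  step 5. node 4  ⊔preds=01111  new=01111  old=00000  +wl: 3
  step 6. node 5  ⊔preds=00000  new=00111  old=00000  +wl: 
  step 7. node 6  ⊔preds=11111  new=01001  old=00000  +wl: 4,5
  step 8. node 1  ⊔preds=11111  new=11111  stable
  step 9. node 2  ⊔preds=01111  new=11111  stable
  step 10. node 3  ⊔preds=11111  new=01111  stable
  step 11. node 4  ⊔preds=01111  new=01111  stable
  step 12. node 5  ⊔preds=01001  new=00111  stable

Least fixpoint reached:
  node 0: 10110
  node 1: 11111
  node 2: 11111
  node 3: 01111
  node 4: 01111
  node 5: 00111
  node 6: 01001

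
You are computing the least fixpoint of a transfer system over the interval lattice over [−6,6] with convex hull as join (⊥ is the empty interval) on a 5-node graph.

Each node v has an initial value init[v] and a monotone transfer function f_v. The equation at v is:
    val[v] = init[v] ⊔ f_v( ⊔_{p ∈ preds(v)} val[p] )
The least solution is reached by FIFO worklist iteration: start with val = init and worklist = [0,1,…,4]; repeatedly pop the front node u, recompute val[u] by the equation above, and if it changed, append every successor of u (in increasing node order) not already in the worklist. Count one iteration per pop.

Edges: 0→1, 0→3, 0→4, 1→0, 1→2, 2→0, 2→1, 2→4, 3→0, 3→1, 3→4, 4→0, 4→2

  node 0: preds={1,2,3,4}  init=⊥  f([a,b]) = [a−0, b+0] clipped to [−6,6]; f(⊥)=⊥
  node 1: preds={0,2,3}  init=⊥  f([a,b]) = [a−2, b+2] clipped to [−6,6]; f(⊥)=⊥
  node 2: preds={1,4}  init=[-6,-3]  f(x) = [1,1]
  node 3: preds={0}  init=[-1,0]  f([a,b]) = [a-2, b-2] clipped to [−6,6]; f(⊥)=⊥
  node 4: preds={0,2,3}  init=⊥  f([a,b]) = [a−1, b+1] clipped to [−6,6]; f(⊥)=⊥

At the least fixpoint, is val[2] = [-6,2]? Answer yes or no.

Worklist (23 pops):
  #1 pop 0: in=[-6,0] → [-6,0] (was ⊥); enqueue []
  #2 pop 1: in=[-6,0] → [-6,2] (was ⊥); enqueue [0]
  #3 pop 2: in=[-6,2] → [-6,1] (was [-6,-3]); enqueue [1]
  #4 pop 3: in=[-6,0] → [-6,0] (was [-1,0]); enqueue []
  #5 pop 4: in=[-6,1] → [-6,2] (was ⊥); enqueue [2]
  #6 pop 0: in=[-6,2] → [-6,2] (was [-6,0]); enqueue [3,4]
  #7 pop 1: in=[-6,2] → [-6,4] (was [-6,2]); enqueue [0]
  #8 pop 2: in=[-6,4] → [-6,1] (no change)
  #9 pop 3: in=[-6,2] → [-6,0] (no change)
  #10 pop 4: in=[-6,2] → [-6,3] (was [-6,2]); enqueue [2]
  #11 pop 0: in=[-6,4] → [-6,4] (was [-6,2]); enqueue [1,3,4]
  #12 pop 2: in=[-6,4] → [-6,1] (no change)
  #13 pop 1: in=[-6,4] → [-6,6] (was [-6,4]); enqueue [0,2]
  #14 pop 3: in=[-6,4] → [-6,2] (was [-6,0]); enqueue [1]
  #15 pop 4: in=[-6,4] → [-6,5] (was [-6,3]); enqueue []
  #16 pop 0: in=[-6,6] → [-6,6] (was [-6,4]); enqueue [3,4]
  #17 pop 2: in=[-6,6] → [-6,1] (no change)
  #18 pop 1: in=[-6,6] → [-6,6] (no change)
  #19 pop 3: in=[-6,6] → [-6,4] (was [-6,2]); enqueue [0,1]
  #20 pop 4: in=[-6,6] → [-6,6] (was [-6,5]); enqueue [2]
  #21 pop 0: in=[-6,6] → [-6,6] (no change)
  #22 pop 1: in=[-6,6] → [-6,6] (no change)
  #23 pop 2: in=[-6,6] → [-6,1] (no change)

Fixpoint:
  val[0] = [-6,6]
  val[1] = [-6,6]
  val[2] = [-6,1]
  val[3] = [-6,4]
  val[4] = [-6,6]

no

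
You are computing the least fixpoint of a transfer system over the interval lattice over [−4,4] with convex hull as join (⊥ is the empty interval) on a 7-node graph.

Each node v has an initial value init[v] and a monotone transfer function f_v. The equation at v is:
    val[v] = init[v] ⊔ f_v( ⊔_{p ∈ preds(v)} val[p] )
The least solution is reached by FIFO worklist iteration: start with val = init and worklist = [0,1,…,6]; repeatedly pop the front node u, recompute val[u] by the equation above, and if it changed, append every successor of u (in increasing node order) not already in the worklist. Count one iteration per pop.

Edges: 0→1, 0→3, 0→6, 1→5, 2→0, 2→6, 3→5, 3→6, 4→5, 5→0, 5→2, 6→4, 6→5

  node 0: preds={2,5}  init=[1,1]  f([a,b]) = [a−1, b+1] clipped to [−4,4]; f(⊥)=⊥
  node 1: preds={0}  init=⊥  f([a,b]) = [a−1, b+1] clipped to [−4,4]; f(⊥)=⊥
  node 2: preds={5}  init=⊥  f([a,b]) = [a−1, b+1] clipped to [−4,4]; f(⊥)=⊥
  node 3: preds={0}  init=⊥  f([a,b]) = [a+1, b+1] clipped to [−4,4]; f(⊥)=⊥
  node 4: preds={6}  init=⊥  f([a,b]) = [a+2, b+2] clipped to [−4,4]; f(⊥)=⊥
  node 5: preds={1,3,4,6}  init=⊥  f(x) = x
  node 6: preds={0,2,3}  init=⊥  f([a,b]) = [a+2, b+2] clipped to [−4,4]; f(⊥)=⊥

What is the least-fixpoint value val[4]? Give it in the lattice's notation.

Worklist (40 pops):
  #1 pop 0: in=⊥ → [1,1] (no change)
  #2 pop 1: in=[1,1] → [0,2] (was ⊥); enqueue []
  #3 pop 2: in=⊥ → ⊥ (no change)
  #4 pop 3: in=[1,1] → [2,2] (was ⊥); enqueue []
  #5 pop 4: in=⊥ → ⊥ (no change)
  #6 pop 5: in=[0,2] → [0,2] (was ⊥); enqueue [0,2]
  #7 pop 6: in=[1,2] → [3,4] (was ⊥); enqueue [4,5]
  #8 pop 0: in=[0,2] → [-1,3] (was [1,1]); enqueue [1,3,6]
  #9 pop 2: in=[0,2] → [-1,3] (was ⊥); enqueue [0]
  #10 pop 4: in=[3,4] → [4,4] (was ⊥); enqueue []
  #11 pop 5: in=[0,4] → [0,4] (was [0,2]); enqueue [2]
  #12 pop 1: in=[-1,3] → [-2,4] (was [0,2]); enqueue [5]
  #13 pop 3: in=[-1,3] → [0,4] (was [2,2]); enqueue []
  #14 pop 6: in=[-1,4] → [1,4] (was [3,4]); enqueue [4]
  #15 pop 0: in=[-1,4] → [-2,4] (was [-1,3]); enqueue [1,3,6]
  #16 pop 2: in=[0,4] → [-1,4] (was [-1,3]); enqueue [0]
  #17 pop 5: in=[-2,4] → [-2,4] (was [0,4]); enqueue [2]
  #18 pop 4: in=[1,4] → [3,4] (was [4,4]); enqueue [5]
  #19 pop 1: in=[-2,4] → [-3,4] (was [-2,4]); enqueue []
  #20 pop 3: in=[-2,4] → [-1,4] (was [0,4]); enqueue []
  #21 pop 6: in=[-2,4] → [0,4] (was [1,4]); enqueue [4]
  #22 pop 0: in=[-2,4] → [-3,4] (was [-2,4]); enqueue [1,3,6]
  #23 pop 2: in=[-2,4] → [-3,4] (was [-1,4]); enqueue [0]
  #24 pop 5: in=[-3,4] → [-3,4] (was [-2,4]); enqueue [2]
  #25 pop 4: in=[0,4] → [2,4] (was [3,4]); enqueue [5]
  #26 pop 1: in=[-3,4] → [-4,4] (was [-3,4]); enqueue []
  #27 pop 3: in=[-3,4] → [-2,4] (was [-1,4]); enqueue []
  #28 pop 6: in=[-3,4] → [-1,4] (was [0,4]); enqueue [4]
  #29 pop 0: in=[-3,4] → [-4,4] (was [-3,4]); enqueue [1,3,6]
  #30 pop 2: in=[-3,4] → [-4,4] (was [-3,4]); enqueue [0]
  #31 pop 5: in=[-4,4] → [-4,4] (was [-3,4]); enqueue [2]
  #32 pop 4: in=[-1,4] → [1,4] (was [2,4]); enqueue [5]
  #33 pop 1: in=[-4,4] → [-4,4] (no change)
  #34 pop 3: in=[-4,4] → [-3,4] (was [-2,4]); enqueue []
  #35 pop 6: in=[-4,4] → [-2,4] (was [-1,4]); enqueue [4]
  #36 pop 0: in=[-4,4] → [-4,4] (no change)
  #37 pop 2: in=[-4,4] → [-4,4] (no change)
  #38 pop 5: in=[-4,4] → [-4,4] (no change)
  #39 pop 4: in=[-2,4] → [0,4] (was [1,4]); enqueue [5]
  #40 pop 5: in=[-4,4] → [-4,4] (no change)

Fixpoint:
  val[0] = [-4,4]
  val[1] = [-4,4]
  val[2] = [-4,4]
  val[3] = [-3,4]
  val[4] = [0,4]
  val[5] = [-4,4]
  val[6] = [-2,4]

[0,4]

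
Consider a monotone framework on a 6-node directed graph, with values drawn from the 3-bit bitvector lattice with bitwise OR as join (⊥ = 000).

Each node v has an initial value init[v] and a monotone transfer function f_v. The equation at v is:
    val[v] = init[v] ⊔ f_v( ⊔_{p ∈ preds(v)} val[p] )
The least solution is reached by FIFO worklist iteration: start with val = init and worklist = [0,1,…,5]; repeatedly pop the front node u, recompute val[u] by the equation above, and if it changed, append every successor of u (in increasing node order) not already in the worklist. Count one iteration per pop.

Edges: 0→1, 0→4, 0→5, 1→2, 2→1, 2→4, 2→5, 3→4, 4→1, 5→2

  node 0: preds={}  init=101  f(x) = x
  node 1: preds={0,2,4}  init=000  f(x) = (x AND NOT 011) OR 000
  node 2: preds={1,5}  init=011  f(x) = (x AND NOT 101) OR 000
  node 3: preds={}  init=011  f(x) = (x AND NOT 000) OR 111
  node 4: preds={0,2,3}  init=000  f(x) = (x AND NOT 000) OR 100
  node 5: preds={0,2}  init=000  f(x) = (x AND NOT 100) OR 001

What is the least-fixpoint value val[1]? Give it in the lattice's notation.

100

Worklist (8 pops):
  #1 pop 0: in=000 → 101 (no change)
  #2 pop 1: in=111 → 100 (was 000); enqueue []
  #3 pop 2: in=100 → 011 (no change)
  #4 pop 3: in=000 → 111 (was 011); enqueue []
  #5 pop 4: in=111 → 111 (was 000); enqueue [1]
  #6 pop 5: in=111 → 011 (was 000); enqueue [2]
  #7 pop 1: in=111 → 100 (no change)
  #8 pop 2: in=111 → 011 (no change)

Fixpoint:
  val[0] = 101
  val[1] = 100
  val[2] = 011
  val[3] = 111
  val[4] = 111
  val[5] = 011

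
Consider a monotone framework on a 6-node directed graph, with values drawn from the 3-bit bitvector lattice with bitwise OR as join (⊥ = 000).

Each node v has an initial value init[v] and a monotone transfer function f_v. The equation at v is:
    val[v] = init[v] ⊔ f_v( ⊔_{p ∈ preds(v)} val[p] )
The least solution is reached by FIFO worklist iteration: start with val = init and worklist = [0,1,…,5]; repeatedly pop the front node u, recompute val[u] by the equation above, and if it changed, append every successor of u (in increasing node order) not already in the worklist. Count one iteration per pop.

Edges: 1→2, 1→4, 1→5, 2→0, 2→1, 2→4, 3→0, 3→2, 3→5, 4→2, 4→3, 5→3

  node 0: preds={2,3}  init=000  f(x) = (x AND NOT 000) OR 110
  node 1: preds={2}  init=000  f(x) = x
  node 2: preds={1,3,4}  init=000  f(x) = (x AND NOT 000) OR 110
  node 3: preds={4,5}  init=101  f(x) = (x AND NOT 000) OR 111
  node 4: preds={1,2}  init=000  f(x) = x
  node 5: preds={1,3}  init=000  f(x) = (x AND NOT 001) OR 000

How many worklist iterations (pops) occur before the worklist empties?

12

Iteration log — 12 steps:
  step 1. node 0  ⊔preds=101  new=111  old=000  +wl: 
  step 2. node 1  ⊔preds=000  new=000  stable
  step 3. node 2  ⊔preds=101  new=111  old=000  +wl: 0,1
  step 4. node 3  ⊔preds=000  new=111  old=101  +wl: 2
  step 5. node 4  ⊔preds=111  new=111  old=000  +wl: 3
  step 6. node 5  ⊔preds=111  new=110  old=000  +wl: 
  step 7. node 0  ⊔preds=111  new=111  stable
  step 8. node 1  ⊔preds=111  new=111  old=000  +wl: 4,5
  step 9. node 2  ⊔preds=111  new=111  stable
  step 10. node 3  ⊔preds=111  new=111  stable
  step 11. node 4  ⊔preds=111  new=111  stable
  step 12. node 5  ⊔preds=111  new=110  stable

Least fixpoint reached:
  node 0: 111
  node 1: 111
  node 2: 111
  node 3: 111
  node 4: 111
  node 5: 110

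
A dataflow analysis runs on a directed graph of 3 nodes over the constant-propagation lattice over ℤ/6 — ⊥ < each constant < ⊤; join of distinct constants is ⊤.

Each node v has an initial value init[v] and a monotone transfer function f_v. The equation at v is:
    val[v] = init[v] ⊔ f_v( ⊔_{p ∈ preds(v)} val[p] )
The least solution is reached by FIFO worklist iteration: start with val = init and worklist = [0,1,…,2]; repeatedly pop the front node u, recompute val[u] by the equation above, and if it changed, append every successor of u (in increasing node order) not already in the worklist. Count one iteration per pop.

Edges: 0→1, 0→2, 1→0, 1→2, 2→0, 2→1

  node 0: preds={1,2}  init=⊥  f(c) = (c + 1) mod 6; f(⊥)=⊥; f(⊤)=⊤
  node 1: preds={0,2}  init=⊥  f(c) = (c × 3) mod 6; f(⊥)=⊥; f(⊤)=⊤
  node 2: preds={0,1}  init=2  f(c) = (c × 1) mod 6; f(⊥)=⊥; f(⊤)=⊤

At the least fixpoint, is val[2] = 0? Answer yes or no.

no

Iteration log — 6 steps:
  step 1. node 0  ⊔preds=2  new=3  old=⊥  +wl: 
  step 2. node 1  ⊔preds=⊤  new=⊤  old=⊥  +wl: 0
  step 3. node 2  ⊔preds=⊤  new=⊤  old=2  +wl: 1
  step 4. node 0  ⊔preds=⊤  new=⊤  old=3  +wl: 2
  step 5. node 1  ⊔preds=⊤  new=⊤  stable
  step 6. node 2  ⊔preds=⊤  new=⊤  stable

Least fixpoint reached:
  node 0: ⊤
  node 1: ⊤
  node 2: ⊤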